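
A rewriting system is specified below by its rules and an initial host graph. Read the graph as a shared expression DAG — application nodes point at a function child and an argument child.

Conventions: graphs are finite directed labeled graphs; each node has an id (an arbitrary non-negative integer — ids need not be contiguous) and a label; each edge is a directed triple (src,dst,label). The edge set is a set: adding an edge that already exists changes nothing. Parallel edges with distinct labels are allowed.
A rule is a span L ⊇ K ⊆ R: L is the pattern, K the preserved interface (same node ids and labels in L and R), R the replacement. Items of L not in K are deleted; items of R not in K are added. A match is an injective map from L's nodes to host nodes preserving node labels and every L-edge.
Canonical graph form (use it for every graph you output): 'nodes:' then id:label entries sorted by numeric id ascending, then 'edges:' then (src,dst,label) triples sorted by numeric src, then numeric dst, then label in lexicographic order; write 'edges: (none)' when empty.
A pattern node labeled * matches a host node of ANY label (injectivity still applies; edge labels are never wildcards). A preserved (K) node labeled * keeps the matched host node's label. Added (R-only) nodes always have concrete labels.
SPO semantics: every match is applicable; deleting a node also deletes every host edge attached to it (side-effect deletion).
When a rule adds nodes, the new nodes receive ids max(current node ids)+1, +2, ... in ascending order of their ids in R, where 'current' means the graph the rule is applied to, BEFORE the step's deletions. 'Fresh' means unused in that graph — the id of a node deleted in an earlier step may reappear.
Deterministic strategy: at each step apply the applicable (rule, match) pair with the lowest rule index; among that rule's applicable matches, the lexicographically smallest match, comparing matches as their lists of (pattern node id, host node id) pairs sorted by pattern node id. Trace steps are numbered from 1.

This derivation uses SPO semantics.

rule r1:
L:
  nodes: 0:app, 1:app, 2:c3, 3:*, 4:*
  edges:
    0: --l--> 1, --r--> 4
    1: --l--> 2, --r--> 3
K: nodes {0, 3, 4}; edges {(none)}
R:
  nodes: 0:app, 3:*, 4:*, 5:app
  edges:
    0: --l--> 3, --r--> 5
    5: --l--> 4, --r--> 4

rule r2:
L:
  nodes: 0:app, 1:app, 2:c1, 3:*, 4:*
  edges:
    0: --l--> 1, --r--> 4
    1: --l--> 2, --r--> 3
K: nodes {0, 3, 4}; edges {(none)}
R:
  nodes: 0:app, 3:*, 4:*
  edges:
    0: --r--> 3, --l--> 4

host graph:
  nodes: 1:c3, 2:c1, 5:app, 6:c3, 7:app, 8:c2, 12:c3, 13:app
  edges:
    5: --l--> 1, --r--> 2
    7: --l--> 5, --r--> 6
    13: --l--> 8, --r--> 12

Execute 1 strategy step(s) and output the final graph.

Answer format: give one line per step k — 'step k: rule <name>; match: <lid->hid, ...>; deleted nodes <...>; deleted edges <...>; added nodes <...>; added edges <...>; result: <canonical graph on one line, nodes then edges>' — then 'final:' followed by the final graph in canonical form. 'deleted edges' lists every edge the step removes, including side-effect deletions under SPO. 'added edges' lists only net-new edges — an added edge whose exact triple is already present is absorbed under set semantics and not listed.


step 1: rule r1; match: 0->7, 1->5, 2->1, 3->2, 4->6; deleted nodes 1, 5; deleted edges (5,1,l); (5,2,r); (7,5,l); (7,6,r); added nodes 14; added edges (7,2,l); (7,14,r); (14,6,l); (14,6,r); result: nodes: 2:c1, 6:c3, 7:app, 8:c2, 12:c3, 13:app, 14:app edges: (7,2,l); (7,14,r); (13,8,l); (13,12,r); (14,6,l); (14,6,r)
final:
nodes: 2:c1, 6:c3, 7:app, 8:c2, 12:c3, 13:app, 14:app
edges: (7,2,l); (7,14,r); (13,8,l); (13,12,r); (14,6,l); (14,6,r)


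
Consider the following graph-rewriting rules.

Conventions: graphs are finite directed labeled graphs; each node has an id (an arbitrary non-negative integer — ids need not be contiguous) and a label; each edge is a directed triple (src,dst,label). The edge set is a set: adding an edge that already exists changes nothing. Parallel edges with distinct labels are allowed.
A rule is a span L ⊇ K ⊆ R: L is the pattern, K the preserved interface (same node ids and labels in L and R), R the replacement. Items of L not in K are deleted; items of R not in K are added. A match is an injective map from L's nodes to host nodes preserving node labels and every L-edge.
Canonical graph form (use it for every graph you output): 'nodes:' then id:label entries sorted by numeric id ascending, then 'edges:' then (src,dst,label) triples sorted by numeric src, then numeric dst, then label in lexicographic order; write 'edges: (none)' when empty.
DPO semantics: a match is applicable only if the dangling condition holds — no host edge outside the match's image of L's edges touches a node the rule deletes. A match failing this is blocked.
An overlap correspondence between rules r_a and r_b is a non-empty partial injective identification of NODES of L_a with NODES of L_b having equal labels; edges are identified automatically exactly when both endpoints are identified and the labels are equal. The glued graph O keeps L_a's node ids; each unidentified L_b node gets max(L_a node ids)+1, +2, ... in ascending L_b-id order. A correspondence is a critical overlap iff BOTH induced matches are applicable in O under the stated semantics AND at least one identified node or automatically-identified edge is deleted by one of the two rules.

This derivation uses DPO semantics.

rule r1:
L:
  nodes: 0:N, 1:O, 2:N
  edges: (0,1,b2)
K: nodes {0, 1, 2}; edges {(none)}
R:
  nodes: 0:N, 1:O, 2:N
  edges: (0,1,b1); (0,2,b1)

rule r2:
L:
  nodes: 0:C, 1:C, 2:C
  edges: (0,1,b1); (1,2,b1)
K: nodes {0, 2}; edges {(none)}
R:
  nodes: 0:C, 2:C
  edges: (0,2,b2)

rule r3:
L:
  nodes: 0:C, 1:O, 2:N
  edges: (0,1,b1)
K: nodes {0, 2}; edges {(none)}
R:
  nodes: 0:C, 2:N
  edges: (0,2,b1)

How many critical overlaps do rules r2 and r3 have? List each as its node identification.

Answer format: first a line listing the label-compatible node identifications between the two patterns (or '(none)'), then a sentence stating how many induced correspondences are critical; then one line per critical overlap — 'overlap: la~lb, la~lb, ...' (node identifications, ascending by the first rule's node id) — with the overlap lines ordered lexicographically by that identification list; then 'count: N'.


label-compatible node identifications between L(r2) and L(r3): 0~0, 1~0, 2~0
0 of the induced correspondences are critical overlaps of r2 and r3.
count: 0


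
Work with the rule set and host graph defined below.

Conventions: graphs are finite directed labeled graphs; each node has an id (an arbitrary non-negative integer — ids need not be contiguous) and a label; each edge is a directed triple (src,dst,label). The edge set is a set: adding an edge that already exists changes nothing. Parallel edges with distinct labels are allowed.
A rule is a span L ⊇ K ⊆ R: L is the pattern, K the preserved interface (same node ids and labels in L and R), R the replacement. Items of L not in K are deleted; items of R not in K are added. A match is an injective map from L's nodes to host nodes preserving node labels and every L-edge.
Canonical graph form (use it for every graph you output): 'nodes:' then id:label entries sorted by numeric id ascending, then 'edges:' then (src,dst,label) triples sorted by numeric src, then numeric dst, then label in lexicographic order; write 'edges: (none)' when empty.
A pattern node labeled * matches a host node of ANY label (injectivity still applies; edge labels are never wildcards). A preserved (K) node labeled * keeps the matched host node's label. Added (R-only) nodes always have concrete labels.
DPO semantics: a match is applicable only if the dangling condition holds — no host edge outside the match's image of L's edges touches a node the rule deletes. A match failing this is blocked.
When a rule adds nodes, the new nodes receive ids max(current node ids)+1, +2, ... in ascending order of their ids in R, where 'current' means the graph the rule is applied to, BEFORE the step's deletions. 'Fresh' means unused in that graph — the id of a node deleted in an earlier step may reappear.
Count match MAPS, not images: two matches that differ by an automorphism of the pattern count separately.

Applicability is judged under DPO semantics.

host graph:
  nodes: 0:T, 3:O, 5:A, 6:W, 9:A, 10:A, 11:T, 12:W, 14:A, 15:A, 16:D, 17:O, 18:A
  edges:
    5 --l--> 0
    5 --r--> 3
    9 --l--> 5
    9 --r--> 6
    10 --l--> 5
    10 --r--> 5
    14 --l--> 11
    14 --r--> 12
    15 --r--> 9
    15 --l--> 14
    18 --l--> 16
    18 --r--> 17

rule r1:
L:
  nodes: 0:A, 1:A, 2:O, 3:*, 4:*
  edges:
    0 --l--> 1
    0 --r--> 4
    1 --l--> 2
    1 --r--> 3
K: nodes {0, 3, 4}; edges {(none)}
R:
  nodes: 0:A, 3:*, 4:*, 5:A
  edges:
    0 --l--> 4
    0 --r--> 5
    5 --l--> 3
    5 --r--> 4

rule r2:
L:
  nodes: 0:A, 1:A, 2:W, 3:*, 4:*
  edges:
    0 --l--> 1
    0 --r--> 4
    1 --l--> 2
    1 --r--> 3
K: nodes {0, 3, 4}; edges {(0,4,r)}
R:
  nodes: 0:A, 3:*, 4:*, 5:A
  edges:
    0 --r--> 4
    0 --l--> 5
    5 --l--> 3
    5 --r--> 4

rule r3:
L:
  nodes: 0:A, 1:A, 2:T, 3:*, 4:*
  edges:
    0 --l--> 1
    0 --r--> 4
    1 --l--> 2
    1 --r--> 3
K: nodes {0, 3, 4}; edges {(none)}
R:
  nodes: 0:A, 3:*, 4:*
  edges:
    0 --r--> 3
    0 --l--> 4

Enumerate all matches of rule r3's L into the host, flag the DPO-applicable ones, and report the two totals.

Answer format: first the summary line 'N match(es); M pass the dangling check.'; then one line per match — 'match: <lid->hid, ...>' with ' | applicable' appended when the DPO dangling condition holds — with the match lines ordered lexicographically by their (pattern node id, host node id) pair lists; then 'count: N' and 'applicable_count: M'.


2 match(es); 1 pass the dangling check.
match: 0->9, 1->5, 2->0, 3->3, 4->6
match: 0->15, 1->14, 2->11, 3->12, 4->9 | applicable
count: 2
applicable_count: 1


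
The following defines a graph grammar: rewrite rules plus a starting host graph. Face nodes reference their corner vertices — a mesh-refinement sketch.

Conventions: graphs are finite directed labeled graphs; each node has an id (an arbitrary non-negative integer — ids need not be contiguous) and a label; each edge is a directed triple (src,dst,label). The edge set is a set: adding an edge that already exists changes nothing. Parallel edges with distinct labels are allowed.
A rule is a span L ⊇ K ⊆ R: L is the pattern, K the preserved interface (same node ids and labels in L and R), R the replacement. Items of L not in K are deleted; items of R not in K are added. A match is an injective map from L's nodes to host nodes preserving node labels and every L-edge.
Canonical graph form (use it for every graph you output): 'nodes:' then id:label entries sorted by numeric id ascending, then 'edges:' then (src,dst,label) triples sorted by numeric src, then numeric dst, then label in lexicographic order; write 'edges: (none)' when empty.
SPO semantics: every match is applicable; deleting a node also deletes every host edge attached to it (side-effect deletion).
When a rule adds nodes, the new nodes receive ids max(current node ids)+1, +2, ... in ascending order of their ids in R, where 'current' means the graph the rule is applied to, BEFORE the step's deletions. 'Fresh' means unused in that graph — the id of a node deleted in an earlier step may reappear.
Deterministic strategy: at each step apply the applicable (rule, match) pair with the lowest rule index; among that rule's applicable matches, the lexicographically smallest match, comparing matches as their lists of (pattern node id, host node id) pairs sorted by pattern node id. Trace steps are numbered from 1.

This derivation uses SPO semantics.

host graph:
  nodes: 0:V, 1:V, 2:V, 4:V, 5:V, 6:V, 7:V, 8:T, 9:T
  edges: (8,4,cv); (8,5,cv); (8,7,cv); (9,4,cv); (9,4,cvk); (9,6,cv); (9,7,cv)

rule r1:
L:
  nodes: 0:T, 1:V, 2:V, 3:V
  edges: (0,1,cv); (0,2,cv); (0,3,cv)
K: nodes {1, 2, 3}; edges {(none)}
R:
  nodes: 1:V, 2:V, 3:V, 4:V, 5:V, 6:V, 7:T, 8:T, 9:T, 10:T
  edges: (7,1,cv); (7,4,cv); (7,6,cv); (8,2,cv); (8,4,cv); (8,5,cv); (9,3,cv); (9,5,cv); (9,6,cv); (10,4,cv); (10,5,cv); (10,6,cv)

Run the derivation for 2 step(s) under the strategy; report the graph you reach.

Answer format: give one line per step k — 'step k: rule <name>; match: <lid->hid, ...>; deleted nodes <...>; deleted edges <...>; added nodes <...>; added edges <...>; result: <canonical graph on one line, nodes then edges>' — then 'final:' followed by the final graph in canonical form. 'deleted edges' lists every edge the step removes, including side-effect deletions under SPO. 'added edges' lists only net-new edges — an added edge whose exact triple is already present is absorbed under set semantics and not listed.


step 1: rule r1; match: 0->8, 1->4, 2->5, 3->7; deleted nodes 8; deleted edges (8,4,cv); (8,5,cv); (8,7,cv); added nodes 10, 11, 12, 13, 14, 15, 16; added edges (13,4,cv); (13,10,cv); (13,12,cv); (14,5,cv); (14,10,cv); (14,11,cv); (15,7,cv); (15,11,cv); (15,12,cv); (16,10,cv); (16,11,cv); (16,12,cv); result: nodes: 0:V, 1:V, 2:V, 4:V, 5:V, 6:V, 7:V, 9:T, 10:V, 11:V, 12:V, 13:T, 14:T, 15:T, 16:T edges: (9,4,cv); (9,4,cvk); (9,6,cv); (9,7,cv); (13,4,cv); (13,10,cv); (13,12,cv); (14,5,cv); (14,10,cv); (14,11,cv); (15,7,cv); (15,11,cv); (15,12,cv); (16,10,cv); (16,11,cv); (16,12,cv)
step 2: rule r1; match: 0->9, 1->4, 2->6, 3->7; deleted nodes 9; deleted edges (9,4,cv); (9,4,cvk); (9,6,cv); (9,7,cv); added nodes 17, 18, 19, 20, 21, 22, 23; added edges (20,4,cv); (20,17,cv); (20,19,cv); (21,6,cv); (21,17,cv); (21,18,cv); (22,7,cv); (22,18,cv); (22,19,cv); (23,17,cv); (23,18,cv); (23,19,cv); result: nodes: 0:V, 1:V, 2:V, 4:V, 5:V, 6:V, 7:V, 10:V, 11:V, 12:V, 13:T, 14:T, 15:T, 16:T, 17:V, 18:V, 19:V, 20:T, 21:T, 22:T, 23:T edges: (13,4,cv); (13,10,cv); (13,12,cv); (14,5,cv); (14,10,cv); (14,11,cv); (15,7,cv); (15,11,cv); (15,12,cv); (16,10,cv); (16,11,cv); (16,12,cv); (20,4,cv); (20,17,cv); (20,19,cv); (21,6,cv); (21,17,cv); (21,18,cv); (22,7,cv); (22,18,cv); (22,19,cv); (23,17,cv); (23,18,cv); (23,19,cv)
final:
nodes: 0:V, 1:V, 2:V, 4:V, 5:V, 6:V, 7:V, 10:V, 11:V, 12:V, 13:T, 14:T, 15:T, 16:T, 17:V, 18:V, 19:V, 20:T, 21:T, 22:T, 23:T
edges: (13,4,cv); (13,10,cv); (13,12,cv); (14,5,cv); (14,10,cv); (14,11,cv); (15,7,cv); (15,11,cv); (15,12,cv); (16,10,cv); (16,11,cv); (16,12,cv); (20,4,cv); (20,17,cv); (20,19,cv); (21,6,cv); (21,17,cv); (21,18,cv); (22,7,cv); (22,18,cv); (22,19,cv); (23,17,cv); (23,18,cv); (23,19,cv)


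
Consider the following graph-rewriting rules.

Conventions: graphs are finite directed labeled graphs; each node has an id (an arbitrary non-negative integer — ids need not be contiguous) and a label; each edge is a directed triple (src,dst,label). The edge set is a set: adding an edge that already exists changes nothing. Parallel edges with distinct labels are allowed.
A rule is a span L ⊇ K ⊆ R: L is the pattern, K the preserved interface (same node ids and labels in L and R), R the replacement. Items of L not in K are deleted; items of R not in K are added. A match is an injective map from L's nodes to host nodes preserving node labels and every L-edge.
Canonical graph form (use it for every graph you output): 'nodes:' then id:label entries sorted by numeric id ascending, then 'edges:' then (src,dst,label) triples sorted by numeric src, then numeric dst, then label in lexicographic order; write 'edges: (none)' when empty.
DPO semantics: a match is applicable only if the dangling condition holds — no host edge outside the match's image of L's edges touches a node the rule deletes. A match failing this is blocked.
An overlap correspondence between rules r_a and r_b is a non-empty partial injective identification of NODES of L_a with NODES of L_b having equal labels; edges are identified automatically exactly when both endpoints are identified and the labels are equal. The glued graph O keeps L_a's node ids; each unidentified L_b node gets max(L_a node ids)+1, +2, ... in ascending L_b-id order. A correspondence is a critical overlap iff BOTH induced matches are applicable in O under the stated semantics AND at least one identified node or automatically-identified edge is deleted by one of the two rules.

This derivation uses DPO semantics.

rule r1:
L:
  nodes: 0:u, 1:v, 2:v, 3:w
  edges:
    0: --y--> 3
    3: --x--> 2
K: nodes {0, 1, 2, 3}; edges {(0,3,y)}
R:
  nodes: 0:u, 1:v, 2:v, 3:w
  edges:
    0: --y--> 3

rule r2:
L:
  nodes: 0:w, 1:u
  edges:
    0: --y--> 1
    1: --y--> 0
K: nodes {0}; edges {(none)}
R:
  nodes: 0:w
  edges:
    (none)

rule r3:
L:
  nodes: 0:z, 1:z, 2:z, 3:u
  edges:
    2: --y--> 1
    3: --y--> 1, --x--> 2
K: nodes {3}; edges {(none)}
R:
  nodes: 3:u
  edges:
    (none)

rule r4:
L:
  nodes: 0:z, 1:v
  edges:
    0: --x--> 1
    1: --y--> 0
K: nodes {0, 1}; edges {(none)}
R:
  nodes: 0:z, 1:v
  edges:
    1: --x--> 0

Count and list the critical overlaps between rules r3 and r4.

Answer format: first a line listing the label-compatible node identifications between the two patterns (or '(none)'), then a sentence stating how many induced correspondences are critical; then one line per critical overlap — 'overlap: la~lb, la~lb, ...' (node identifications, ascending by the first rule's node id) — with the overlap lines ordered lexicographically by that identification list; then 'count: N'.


label-compatible node identifications between L(r3) and L(r4): 0~0, 1~0, 2~0
0 of the induced correspondences are critical overlaps of r3 and r4.
count: 0


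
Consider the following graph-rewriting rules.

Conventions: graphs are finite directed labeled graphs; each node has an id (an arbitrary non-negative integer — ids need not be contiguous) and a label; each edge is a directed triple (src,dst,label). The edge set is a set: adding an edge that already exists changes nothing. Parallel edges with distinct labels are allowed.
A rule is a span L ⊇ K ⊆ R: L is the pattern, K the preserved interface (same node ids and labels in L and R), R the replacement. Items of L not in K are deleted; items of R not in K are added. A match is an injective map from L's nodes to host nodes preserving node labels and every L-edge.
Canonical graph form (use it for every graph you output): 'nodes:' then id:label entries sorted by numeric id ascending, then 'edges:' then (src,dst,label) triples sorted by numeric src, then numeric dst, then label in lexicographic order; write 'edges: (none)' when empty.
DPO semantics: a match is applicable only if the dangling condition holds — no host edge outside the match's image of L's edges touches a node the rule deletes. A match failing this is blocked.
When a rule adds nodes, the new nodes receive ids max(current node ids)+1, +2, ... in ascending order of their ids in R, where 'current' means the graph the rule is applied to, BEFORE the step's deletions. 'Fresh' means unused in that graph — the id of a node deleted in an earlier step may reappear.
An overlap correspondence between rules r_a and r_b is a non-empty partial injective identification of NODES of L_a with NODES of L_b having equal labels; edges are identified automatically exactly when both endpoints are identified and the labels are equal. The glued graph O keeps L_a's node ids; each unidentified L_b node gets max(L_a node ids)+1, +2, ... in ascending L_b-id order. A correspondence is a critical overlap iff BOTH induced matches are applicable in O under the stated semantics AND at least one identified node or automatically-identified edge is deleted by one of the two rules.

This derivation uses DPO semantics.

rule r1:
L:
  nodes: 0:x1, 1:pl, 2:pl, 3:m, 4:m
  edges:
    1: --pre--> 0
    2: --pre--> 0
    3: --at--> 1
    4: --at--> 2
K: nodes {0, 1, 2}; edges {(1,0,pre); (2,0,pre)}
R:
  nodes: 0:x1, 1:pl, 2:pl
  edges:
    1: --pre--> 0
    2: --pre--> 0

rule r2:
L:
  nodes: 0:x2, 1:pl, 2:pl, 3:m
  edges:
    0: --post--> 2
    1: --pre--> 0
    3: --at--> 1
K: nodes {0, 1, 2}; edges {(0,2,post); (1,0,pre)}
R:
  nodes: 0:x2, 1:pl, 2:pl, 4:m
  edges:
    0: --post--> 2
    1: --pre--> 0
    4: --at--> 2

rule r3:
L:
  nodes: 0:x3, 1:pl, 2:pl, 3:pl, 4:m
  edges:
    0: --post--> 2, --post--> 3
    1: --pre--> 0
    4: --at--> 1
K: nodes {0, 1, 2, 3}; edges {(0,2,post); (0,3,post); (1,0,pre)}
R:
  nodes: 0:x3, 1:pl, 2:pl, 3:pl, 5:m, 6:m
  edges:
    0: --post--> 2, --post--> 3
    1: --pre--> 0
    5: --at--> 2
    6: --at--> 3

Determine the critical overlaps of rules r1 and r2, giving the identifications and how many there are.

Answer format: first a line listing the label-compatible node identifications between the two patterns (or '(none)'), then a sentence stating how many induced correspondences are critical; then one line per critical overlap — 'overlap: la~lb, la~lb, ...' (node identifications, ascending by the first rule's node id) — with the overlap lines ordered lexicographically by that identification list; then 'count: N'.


label-compatible node identifications between L(r1) and L(r2): 1~1, 1~2, 2~1, 2~2, 3~3, 4~3
4 of the induced correspondences are critical overlaps of r1 and r2.
overlap: 1~1, 2~2, 3~3
overlap: 1~1, 3~3
overlap: 1~2, 2~1, 4~3
overlap: 2~1, 4~3
count: 4


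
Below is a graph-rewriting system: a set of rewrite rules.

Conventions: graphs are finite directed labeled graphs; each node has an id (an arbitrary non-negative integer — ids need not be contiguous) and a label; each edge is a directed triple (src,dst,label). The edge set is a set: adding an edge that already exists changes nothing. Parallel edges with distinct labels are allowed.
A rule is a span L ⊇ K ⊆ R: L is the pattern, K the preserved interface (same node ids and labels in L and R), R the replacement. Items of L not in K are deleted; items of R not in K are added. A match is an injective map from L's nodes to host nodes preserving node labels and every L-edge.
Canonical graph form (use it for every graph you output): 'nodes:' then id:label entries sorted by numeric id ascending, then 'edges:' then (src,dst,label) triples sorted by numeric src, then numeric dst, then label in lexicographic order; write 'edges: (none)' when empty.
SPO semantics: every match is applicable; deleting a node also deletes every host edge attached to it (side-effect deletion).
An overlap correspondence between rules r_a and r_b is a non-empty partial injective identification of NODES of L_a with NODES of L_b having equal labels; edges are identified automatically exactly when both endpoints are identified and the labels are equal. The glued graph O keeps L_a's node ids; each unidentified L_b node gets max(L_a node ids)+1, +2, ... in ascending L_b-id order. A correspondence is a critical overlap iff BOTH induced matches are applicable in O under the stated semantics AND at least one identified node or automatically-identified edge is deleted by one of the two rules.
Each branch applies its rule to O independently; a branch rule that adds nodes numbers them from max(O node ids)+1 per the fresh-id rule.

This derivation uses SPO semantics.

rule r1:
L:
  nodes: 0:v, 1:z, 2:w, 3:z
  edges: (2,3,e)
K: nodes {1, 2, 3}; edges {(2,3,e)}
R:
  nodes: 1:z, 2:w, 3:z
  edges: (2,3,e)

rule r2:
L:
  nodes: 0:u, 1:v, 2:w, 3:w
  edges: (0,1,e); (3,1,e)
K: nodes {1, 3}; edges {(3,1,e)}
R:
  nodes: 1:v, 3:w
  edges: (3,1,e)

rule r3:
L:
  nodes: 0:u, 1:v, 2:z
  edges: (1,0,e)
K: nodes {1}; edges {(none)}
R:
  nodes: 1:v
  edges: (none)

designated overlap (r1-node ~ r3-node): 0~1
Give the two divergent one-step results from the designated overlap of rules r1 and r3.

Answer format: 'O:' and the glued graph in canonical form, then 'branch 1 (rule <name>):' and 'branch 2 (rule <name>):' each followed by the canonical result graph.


O:
nodes: 0:v, 1:z, 2:w, 3:z, 4:u, 5:z
edges: (0,4,e); (2,3,e)
branch 1 (rule r1):
nodes: 1:z, 2:w, 3:z, 4:u, 5:z
edges: (2,3,e)
branch 2 (rule r3):
nodes: 0:v, 1:z, 2:w, 3:z
edges: (2,3,e)


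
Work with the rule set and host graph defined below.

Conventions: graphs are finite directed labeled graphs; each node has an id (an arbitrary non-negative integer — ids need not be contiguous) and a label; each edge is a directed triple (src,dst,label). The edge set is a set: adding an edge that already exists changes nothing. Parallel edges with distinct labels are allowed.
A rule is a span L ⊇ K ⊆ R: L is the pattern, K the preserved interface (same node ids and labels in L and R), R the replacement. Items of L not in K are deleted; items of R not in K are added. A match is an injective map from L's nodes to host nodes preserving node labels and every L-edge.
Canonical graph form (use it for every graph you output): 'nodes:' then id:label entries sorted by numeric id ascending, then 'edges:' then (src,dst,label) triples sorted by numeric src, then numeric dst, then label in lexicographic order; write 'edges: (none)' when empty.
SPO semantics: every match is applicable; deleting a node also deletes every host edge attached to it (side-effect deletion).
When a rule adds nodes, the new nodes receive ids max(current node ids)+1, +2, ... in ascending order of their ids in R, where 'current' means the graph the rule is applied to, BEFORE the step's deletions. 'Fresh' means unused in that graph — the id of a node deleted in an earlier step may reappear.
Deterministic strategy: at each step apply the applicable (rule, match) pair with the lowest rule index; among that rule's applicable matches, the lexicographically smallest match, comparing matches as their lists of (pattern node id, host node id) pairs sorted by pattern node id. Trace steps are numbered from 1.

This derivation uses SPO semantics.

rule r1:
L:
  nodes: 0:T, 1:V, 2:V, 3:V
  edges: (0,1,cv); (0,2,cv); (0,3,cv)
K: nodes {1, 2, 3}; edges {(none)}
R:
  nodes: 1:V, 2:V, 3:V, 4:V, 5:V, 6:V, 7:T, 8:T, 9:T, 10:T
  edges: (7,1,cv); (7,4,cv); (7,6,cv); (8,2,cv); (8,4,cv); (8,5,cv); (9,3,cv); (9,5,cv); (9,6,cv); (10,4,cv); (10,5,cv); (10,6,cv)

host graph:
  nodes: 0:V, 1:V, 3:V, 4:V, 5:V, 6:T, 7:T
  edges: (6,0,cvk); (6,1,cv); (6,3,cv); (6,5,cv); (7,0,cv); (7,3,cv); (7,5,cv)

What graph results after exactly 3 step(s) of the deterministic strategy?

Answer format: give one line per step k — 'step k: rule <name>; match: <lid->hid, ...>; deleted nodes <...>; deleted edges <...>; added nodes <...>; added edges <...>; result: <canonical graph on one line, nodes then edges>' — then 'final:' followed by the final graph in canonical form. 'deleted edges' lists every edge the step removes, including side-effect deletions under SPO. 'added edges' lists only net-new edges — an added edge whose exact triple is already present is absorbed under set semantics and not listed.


step 1: rule r1; match: 0->6, 1->1, 2->3, 3->5; deleted nodes 6; deleted edges (6,0,cvk); (6,1,cv); (6,3,cv); (6,5,cv); added nodes 8, 9, 10, 11, 12, 13, 14; added edges (11,1,cv); (11,8,cv); (11,10,cv); (12,3,cv); (12,8,cv); (12,9,cv); (13,5,cv); (13,9,cv); (13,10,cv); (14,8,cv); (14,9,cv); (14,10,cv); result: nodes: 0:V, 1:V, 3:V, 4:V, 5:V, 7:T, 8:V, 9:V, 10:V, 11:T, 12:T, 13:T, 14:T edges: (7,0,cv); (7,3,cv); (7,5,cv); (11,1,cv); (11,8,cv); (11,10,cv); (12,3,cv); (12,8,cv); (12,9,cv); (13,5,cv); (13,9,cv); (13,10,cv); (14,8,cv); (14,9,cv); (14,10,cv)
step 2: rule r1; match: 0->7, 1->0, 2->3, 3->5; deleted nodes 7; deleted edges (7,0,cv); (7,3,cv); (7,5,cv); added nodes 15, 16, 17, 18, 19, 20, 21; added edges (18,0,cv); (18,15,cv); (18,17,cv); (19,3,cv); (19,15,cv); (19,16,cv); (20,5,cv); (20,16,cv); (20,17,cv); (21,15,cv); (21,16,cv); (21,17,cv); result: nodes: 0:V, 1:V, 3:V, 4:V, 5:V, 8:V, 9:V, 10:V, 11:T, 12:T, 13:T, 14:T, 15:V, 16:V, 17:V, 18:T, 19:T, 20:T, 21:T edges: (11,1,cv); (11,8,cv); (11,10,cv); (12,3,cv); (12,8,cv); (12,9,cv); (13,5,cv); (13,9,cv); (13,10,cv); (14,8,cv); (14,9,cv); (14,10,cv); (18,0,cv); (18,15,cv); (18,17,cv); (19,3,cv); (19,15,cv); (19,16,cv); (20,5,cv); (20,16,cv); (20,17,cv); (21,15,cv); (21,16,cv); (21,17,cv)
step 3: rule r1; match: 0->11, 1->1, 2->8, 3->10; deleted nodes 11; deleted edges (11,1,cv); (11,8,cv); (11,10,cv); added nodes 22, 23, 24, 25, 26, 27, 28; added edges (25,1,cv); (25,22,cv); (25,24,cv); (26,8,cv); (26,22,cv); (26,23,cv); (27,10,cv); (27,23,cv); (27,24,cv); (28,22,cv); (28,23,cv); (28,24,cv); result: nodes: 0:V, 1:V, 3:V, 4:V, 5:V, 8:V, 9:V, 10:V, 12:T, 13:T, 14:T, 15:V, 16:V, 17:V, 18:T, 19:T, 20:T, 21:T, 22:V, 23:V, 24:V, 25:T, 26:T, 27:T, 28:T edges: (12,3,cv); (12,8,cv); (12,9,cv); (13,5,cv); (13,9,cv); (13,10,cv); (14,8,cv); (14,9,cv); (14,10,cv); (18,0,cv); (18,15,cv); (18,17,cv); (19,3,cv); (19,15,cv); (19,16,cv); (20,5,cv); (20,16,cv); (20,17,cv); (21,15,cv); (21,16,cv); (21,17,cv); (25,1,cv); (25,22,cv); (25,24,cv); (26,8,cv); (26,22,cv); (26,23,cv); (27,10,cv); (27,23,cv); (27,24,cv); (28,22,cv); (28,23,cv); (28,24,cv)
final:
nodes: 0:V, 1:V, 3:V, 4:V, 5:V, 8:V, 9:V, 10:V, 12:T, 13:T, 14:T, 15:V, 16:V, 17:V, 18:T, 19:T, 20:T, 21:T, 22:V, 23:V, 24:V, 25:T, 26:T, 27:T, 28:T
edges: (12,3,cv); (12,8,cv); (12,9,cv); (13,5,cv); (13,9,cv); (13,10,cv); (14,8,cv); (14,9,cv); (14,10,cv); (18,0,cv); (18,15,cv); (18,17,cv); (19,3,cv); (19,15,cv); (19,16,cv); (20,5,cv); (20,16,cv); (20,17,cv); (21,15,cv); (21,16,cv); (21,17,cv); (25,1,cv); (25,22,cv); (25,24,cv); (26,8,cv); (26,22,cv); (26,23,cv); (27,10,cv); (27,23,cv); (27,24,cv); (28,22,cv); (28,23,cv); (28,24,cv)


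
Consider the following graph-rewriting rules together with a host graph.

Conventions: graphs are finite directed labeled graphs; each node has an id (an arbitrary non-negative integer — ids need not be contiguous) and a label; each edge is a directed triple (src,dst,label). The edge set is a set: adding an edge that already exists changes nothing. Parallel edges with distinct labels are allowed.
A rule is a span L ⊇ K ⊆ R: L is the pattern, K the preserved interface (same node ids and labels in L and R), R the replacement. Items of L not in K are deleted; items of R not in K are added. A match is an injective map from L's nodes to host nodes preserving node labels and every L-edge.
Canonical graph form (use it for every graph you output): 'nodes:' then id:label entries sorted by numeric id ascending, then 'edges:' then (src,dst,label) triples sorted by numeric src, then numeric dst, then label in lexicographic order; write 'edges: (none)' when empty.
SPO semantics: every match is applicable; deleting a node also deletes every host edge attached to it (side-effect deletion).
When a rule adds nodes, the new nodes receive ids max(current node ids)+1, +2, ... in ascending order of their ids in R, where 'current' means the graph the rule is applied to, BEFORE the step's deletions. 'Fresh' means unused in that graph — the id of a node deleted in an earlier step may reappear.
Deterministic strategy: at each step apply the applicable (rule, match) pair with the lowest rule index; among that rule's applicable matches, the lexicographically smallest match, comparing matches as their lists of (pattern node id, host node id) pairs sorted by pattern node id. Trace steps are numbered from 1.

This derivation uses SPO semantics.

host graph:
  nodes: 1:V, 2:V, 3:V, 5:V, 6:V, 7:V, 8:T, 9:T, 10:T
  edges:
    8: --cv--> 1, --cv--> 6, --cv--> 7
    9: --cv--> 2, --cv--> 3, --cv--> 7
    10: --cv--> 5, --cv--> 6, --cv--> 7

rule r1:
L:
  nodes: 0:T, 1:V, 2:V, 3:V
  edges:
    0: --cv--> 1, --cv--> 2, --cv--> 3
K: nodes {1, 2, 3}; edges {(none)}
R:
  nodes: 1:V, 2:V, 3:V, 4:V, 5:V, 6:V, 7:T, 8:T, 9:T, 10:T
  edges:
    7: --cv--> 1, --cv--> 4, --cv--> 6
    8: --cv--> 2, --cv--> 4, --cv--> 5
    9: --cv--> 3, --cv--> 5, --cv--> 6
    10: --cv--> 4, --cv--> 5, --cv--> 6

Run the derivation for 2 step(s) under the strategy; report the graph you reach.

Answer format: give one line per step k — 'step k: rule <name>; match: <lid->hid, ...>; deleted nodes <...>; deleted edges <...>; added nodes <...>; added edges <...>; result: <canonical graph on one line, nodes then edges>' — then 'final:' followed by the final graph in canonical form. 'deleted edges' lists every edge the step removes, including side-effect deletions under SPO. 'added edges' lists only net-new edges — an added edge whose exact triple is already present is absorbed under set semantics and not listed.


step 1: rule r1; match: 0->8, 1->1, 2->6, 3->7; deleted nodes 8; deleted edges (8,1,cv); (8,6,cv); (8,7,cv); added nodes 11, 12, 13, 14, 15, 16, 17; added edges (14,1,cv); (14,11,cv); (14,13,cv); (15,6,cv); (15,11,cv); (15,12,cv); (16,7,cv); (16,12,cv); (16,13,cv); (17,11,cv); (17,12,cv); (17,13,cv); result: nodes: 1:V, 2:V, 3:V, 5:V, 6:V, 7:V, 9:T, 10:T, 11:V, 12:V, 13:V, 14:T, 15:T, 16:T, 17:T edges: (9,2,cv); (9,3,cv); (9,7,cv); (10,5,cv); (10,6,cv); (10,7,cv); (14,1,cv); (14,11,cv); (14,13,cv); (15,6,cv); (15,11,cv); (15,12,cv); (16,7,cv); (16,12,cv); (16,13,cv); (17,11,cv); (17,12,cv); (17,13,cv)
step 2: rule r1; match: 0->9, 1->2, 2->3, 3->7; deleted nodes 9; deleted edges (9,2,cv); (9,3,cv); (9,7,cv); added nodes 18, 19, 20, 21, 22, 23, 24; added edges (21,2,cv); (21,18,cv); (21,20,cv); (22,3,cv); (22,18,cv); (22,19,cv); (23,7,cv); (23,19,cv); (23,20,cv); (24,18,cv); (24,19,cv); (24,20,cv); result: nodes: 1:V, 2:V, 3:V, 5:V, 6:V, 7:V, 10:T, 11:V, 12:V, 13:V, 14:T, 15:T, 16:T, 17:T, 18:V, 19:V, 20:V, 21:T, 22:T, 23:T, 24:T edges: (10,5,cv); (10,6,cv); (10,7,cv); (14,1,cv); (14,11,cv); (14,13,cv); (15,6,cv); (15,11,cv); (15,12,cv); (16,7,cv); (16,12,cv); (16,13,cv); (17,11,cv); (17,12,cv); (17,13,cv); (21,2,cv); (21,18,cv); (21,20,cv); (22,3,cv); (22,18,cv); (22,19,cv); (23,7,cv); (23,19,cv); (23,20,cv); (24,18,cv); (24,19,cv); (24,20,cv)
final:
nodes: 1:V, 2:V, 3:V, 5:V, 6:V, 7:V, 10:T, 11:V, 12:V, 13:V, 14:T, 15:T, 16:T, 17:T, 18:V, 19:V, 20:V, 21:T, 22:T, 23:T, 24:T
edges: (10,5,cv); (10,6,cv); (10,7,cv); (14,1,cv); (14,11,cv); (14,13,cv); (15,6,cv); (15,11,cv); (15,12,cv); (16,7,cv); (16,12,cv); (16,13,cv); (17,11,cv); (17,12,cv); (17,13,cv); (21,2,cv); (21,18,cv); (21,20,cv); (22,3,cv); (22,18,cv); (22,19,cv); (23,7,cv); (23,19,cv); (23,20,cv); (24,18,cv); (24,19,cv); (24,20,cv)


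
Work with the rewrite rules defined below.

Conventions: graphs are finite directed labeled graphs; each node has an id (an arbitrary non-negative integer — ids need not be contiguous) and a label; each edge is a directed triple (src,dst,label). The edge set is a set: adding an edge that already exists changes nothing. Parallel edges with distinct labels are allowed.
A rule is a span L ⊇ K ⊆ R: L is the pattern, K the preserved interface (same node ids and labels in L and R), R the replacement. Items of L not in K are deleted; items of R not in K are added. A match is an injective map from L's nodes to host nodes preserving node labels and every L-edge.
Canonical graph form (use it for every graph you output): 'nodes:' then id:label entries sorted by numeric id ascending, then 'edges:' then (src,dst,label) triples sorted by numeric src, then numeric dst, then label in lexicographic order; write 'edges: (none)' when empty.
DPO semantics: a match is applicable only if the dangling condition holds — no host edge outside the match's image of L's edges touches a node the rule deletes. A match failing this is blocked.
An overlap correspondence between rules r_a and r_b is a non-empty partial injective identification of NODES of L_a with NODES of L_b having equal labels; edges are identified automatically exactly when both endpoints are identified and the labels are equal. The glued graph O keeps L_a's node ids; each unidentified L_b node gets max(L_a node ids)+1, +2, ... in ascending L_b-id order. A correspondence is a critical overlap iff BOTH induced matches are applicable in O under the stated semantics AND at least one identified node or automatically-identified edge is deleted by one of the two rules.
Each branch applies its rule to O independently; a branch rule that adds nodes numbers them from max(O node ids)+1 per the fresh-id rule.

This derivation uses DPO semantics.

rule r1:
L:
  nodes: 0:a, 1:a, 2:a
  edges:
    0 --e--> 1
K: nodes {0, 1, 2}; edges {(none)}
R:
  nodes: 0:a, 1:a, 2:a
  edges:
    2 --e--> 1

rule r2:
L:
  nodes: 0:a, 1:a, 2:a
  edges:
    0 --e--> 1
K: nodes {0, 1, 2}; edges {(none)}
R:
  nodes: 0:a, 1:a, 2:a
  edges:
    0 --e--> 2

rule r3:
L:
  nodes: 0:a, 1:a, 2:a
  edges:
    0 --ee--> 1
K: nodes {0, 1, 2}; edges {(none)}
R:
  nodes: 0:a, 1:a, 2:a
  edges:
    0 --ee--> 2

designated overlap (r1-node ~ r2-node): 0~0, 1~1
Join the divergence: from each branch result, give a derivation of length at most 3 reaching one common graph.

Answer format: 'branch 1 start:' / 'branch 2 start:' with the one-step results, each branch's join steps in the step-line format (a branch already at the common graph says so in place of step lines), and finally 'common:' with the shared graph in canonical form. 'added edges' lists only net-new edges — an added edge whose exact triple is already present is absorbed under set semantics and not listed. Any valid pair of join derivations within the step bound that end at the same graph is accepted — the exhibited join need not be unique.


branch 1 start:
nodes: 0:a, 1:a, 2:a, 3:a
edges: (2,1,e)
branch 2 start:
nodes: 0:a, 1:a, 2:a, 3:a
edges: (0,3,e)
branch 1 step 1: rule r1; match: 0->2, 1->1, 2->0; deleted nodes (none); deleted edges (2,1,e); added nodes (none); added edges (0,1,e); result: nodes: 0:a, 1:a, 2:a, 3:a edges: (0,1,e)
branch 2 step 1: rule r2; match: 0->0, 1->3, 2->1; deleted nodes (none); deleted edges (0,3,e); added nodes (none); added edges (0,1,e); result: nodes: 0:a, 1:a, 2:a, 3:a edges: (0,1,e)
common:
nodes: 0:a, 1:a, 2:a, 3:a
edges: (0,1,e)


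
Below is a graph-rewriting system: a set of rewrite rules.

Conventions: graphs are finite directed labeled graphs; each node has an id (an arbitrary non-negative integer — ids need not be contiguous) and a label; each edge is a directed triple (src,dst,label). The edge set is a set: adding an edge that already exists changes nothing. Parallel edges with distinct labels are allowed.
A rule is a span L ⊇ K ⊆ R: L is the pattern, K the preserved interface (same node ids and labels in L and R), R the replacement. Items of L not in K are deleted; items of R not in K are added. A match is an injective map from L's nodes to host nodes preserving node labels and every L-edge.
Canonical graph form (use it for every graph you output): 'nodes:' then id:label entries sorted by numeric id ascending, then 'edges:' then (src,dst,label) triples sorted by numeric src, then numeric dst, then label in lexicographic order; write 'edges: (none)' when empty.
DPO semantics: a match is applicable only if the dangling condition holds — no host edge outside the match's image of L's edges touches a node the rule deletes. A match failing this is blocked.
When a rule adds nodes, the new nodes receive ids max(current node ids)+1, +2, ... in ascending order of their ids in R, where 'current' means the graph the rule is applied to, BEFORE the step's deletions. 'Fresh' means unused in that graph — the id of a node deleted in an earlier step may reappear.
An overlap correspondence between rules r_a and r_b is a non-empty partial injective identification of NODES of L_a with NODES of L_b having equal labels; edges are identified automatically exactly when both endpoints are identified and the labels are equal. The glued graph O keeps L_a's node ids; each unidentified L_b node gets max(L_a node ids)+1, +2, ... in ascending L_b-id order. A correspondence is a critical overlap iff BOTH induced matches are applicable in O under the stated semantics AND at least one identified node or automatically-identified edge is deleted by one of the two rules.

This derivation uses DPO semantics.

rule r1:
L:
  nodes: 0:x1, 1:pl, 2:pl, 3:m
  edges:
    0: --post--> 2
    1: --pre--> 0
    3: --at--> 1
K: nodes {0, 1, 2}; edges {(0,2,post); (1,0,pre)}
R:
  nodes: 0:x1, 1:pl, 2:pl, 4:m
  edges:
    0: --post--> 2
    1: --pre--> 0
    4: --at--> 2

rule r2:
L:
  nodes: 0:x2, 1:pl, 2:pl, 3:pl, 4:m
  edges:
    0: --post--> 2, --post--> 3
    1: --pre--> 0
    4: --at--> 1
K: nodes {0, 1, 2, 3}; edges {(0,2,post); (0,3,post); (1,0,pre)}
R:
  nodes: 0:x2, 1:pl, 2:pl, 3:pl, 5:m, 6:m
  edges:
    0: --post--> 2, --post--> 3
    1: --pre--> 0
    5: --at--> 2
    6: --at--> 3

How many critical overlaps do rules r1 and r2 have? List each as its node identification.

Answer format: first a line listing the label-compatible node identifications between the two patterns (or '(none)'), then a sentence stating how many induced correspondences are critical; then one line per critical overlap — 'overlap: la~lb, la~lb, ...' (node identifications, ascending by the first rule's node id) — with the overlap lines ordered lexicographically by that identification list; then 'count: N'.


label-compatible node identifications between L(r1) and L(r2): 1~1, 1~2, 1~3, 2~1, 2~2, 2~3, 3~4
3 of the induced correspondences are critical overlaps of r1 and r2.
overlap: 1~1, 2~2, 3~4
overlap: 1~1, 2~3, 3~4
overlap: 1~1, 3~4
count: 3
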